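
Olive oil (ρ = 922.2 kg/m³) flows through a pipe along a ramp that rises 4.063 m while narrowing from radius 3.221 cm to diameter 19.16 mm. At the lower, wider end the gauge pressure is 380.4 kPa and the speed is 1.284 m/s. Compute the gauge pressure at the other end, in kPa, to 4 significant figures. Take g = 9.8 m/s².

P₂ ≈ 247.3 kPa

By continuity, v₂ = v₁·A₁/A₂ = 1.284·(32.59/2.883) = 14.51 m/s.
Bernoulli: P₁ + ½ρv₁² + ρg h₁ = P₂ + ½ρv₂² + ρg h₂, so P₂ = P₁ + ½ρ(v₁² − v₂²) − ρg(h₂ − h₁).
P₂ = 380400 + ½·922.2·(1.284² − 14.51²) − 922.2·9.8·(+4.063) = 380400 + (-96390) − (36720) = 247300 Pa.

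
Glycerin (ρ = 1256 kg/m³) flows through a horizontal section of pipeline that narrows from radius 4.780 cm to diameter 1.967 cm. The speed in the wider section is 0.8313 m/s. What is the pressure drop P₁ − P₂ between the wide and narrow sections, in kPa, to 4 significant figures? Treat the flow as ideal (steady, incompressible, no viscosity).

Mass conservation (A₁v₁ = A₂v₂) gives v₂ = 0.8313 × 71.78/3.039 = 19.64 m/s.
The pipe is horizontal, so Bernoulli reduces to P₁ + ½ρv₁² = P₂ + ½ρv₂².
P₁ − P₂ = ½·1256·(19.64² − 0.8313²) = ½·1256·384.9 = 241700 Pa.

ΔP ≈ 241.7 kPa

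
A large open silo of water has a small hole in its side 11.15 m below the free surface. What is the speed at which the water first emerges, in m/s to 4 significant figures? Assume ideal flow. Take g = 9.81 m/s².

The surface is effectively still and both ends are open, so ½v² = gh and v = √(2·9.81·11.15) = 14.79 m/s.

14.79 m/s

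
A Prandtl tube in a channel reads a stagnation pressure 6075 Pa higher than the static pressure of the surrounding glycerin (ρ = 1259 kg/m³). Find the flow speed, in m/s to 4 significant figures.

The dynamic pressure equals the rise in static pressure at the stagnation point: ΔP = ½ρv².
v = √(2ΔP/ρ) = √(2·6075/1259) = 3.107 m/s.

v = 3.107 m/s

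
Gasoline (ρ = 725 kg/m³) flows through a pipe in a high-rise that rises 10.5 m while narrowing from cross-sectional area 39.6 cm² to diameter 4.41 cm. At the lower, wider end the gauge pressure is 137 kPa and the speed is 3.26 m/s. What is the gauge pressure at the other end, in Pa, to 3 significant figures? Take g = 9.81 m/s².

40300 Pa

Mass conservation (A₁v₁ = A₂v₂) gives v₂ = 3.26 × 39.6/15.3 = 8.45 m/s.
Energy conservation along the streamline gives P₂ = P₁ − ½ρ(v₂² − v₁²) − ρg(h₂ − h₁).
P₂ = 137000 + ½·725·(3.26² − 8.45²) − 725·9.81·(+10.5) = 137000 + (-22000) − (74700) = 40300 Pa.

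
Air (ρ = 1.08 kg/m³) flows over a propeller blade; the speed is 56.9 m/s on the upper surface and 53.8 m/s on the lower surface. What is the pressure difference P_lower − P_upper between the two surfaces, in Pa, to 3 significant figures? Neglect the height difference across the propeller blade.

The pressure is lower where the speed is higher: ΔP = ½ρ(v_up² − v_low²).
ΔP = ½·1.08·(56.9² − 53.8²) = 185 Pa.

ΔP = 185 Pa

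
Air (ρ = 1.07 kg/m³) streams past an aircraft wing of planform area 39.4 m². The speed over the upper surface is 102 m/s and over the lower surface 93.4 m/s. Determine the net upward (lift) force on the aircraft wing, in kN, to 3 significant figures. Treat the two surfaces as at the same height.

F = 35.4 kN

With equal heights on the two surfaces, Bernoulli gives P_lower − P_upper = ½ρ(v_upper² − v_lower²).
ΔP = ½·1.07·(102² − 93.4²) = 899 Pa.
Lift = ΔP · A = 899 × 39.4 = 35400 N.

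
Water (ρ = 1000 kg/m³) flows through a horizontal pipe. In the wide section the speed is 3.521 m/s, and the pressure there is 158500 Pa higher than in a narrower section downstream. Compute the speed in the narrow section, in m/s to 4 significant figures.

v₂ ≈ 18.15 m/s

Horizontal Bernoulli: P₁ + ½ρv₁² = P₂ + ½ρv₂², so v₂² = v₁² + 2(P₁ − P₂)/ρ.
v₂ = √(3.521² + 2·158500/1000) = √(12.40 + 317.0) = 18.15 m/s.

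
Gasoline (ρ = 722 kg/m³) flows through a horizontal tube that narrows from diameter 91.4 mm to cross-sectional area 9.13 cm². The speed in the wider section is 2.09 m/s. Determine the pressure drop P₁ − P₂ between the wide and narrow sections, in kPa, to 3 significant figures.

ΔP = 79.9 kPa

By continuity, v₂ = v₁·A₁/A₂ = 2.09·(65.6/9.13) = 15.0 m/s.
With no height change, Bernoulli's equation is P₁ + ½ρv₁² = P₂ + ½ρv₂².
P₁ − P₂ = ½·722·(15.0² − 2.09²) = ½·722·221 = 79900 Pa.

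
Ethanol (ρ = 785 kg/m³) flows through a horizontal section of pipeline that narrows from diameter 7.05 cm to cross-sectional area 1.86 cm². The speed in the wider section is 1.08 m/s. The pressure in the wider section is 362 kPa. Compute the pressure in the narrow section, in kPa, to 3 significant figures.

P₂ ≈ 161 kPa

The volume flow rate is constant, so v₂ = (A₁/A₂)v₁ = (39.0/1.86)·1.08 = 22.7 m/s.
The pipe is horizontal, so Bernoulli reduces to P₁ + ½ρv₁² = P₂ + ½ρv₂².
P₂ = P₁ − ½ρ(v₂² − v₁²) = 362000 − ½·785·(22.7² − 1.08²) = 362000 − 201000 = 161000 Pa.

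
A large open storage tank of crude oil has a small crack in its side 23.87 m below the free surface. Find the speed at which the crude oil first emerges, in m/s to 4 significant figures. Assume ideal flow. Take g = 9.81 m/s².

21.64 m/s

The surface is effectively still and both ends are open, so ½v² = gh and v = √(2·9.81·23.87) = 21.64 m/s.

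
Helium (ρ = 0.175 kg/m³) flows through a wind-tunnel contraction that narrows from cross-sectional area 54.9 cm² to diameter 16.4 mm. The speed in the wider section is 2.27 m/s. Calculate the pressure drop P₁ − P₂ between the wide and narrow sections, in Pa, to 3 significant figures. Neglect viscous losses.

The volume flow rate is constant, so v₂ = (A₁/A₂)v₁ = (54.9/2.11)·2.27 = 59.0 m/s.
Bernoulli (h₁ = h₂): P₁ − P₂ = ½ρ(v₂² − v₁²).
P₁ − P₂ = ½·0.175·(59.0² − 2.27²) = ½·0.175·3480 = 304 Pa.

ΔP = 304 Pa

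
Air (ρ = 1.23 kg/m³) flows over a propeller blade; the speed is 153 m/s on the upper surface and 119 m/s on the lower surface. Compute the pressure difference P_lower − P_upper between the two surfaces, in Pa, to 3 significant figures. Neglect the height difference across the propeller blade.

Bernoulli (same height): P_lower − P_upper = ½ρ(v_upper² − v_lower²).
ΔP = ½·1.23·(153² − 119²) = 5690 Pa.

5690 Pa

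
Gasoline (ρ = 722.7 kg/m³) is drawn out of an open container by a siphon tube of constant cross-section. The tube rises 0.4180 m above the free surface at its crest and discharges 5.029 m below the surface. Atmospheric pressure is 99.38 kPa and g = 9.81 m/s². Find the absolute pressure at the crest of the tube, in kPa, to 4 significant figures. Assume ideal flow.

60.76 kPa

Bernoulli surface→outlet gives ½v² = g·h_out, so v = √(2·9.81·5.029) = 9.933 m/s.
Continuity keeps v the same throughout the tube; from surface to crest, P_atm + 0 = P_top + ½ρv² + ρg·h_top.
P_top = 99380 − ½·722.7·9.933² − 722.7·9.81·0.4180 = 60760 Pa.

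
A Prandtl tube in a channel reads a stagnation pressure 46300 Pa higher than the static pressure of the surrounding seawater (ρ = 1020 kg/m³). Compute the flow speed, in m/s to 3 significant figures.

The dynamic pressure equals the rise in static pressure at the stagnation point: ΔP = ½ρv².
v = √(2ΔP/ρ) = √(2·46300/1020) = 9.53 m/s.

9.53 m/s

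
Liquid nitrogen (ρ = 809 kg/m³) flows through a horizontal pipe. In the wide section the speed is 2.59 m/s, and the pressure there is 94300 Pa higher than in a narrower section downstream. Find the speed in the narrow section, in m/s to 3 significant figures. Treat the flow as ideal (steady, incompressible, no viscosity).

Horizontal Bernoulli: P₁ + ½ρv₁² = P₂ + ½ρv₂², so v₂² = v₁² + 2(P₁ − P₂)/ρ.
v₂ = √(2.59² + 2·94300/809) = √(6.71 + 233) = 15.5 m/s.

15.5 m/s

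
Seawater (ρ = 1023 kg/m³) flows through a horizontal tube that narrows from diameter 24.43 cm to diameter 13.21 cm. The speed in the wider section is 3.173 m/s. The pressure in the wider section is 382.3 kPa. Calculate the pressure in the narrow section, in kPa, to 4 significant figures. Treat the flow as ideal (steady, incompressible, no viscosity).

P₂ ≈ 327.2 kPa

Mass conservation (A₁v₁ = A₂v₂) gives v₂ = 3.173 × 468.7/137.1 = 10.85 m/s.
Bernoulli (h₁ = h₂): P₁ − P₂ = ½ρ(v₂² − v₁²).
P₂ = P₁ − ½ρ(v₂² − v₁²) = 382300 − ½·1023·(10.85² − 3.173²) = 382300 − 55090 = 327200 Pa.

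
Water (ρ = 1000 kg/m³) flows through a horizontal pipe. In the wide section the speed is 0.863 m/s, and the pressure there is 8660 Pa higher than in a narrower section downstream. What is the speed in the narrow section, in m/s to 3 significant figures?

4.25 m/s

With h₁ = h₂, rearranging Bernoulli gives v₂ = √(v₁² + 2ΔP/ρ).
v₂ = √(0.863² + 2·8660/1000) = √(0.745 + 17.3) = 4.25 m/s.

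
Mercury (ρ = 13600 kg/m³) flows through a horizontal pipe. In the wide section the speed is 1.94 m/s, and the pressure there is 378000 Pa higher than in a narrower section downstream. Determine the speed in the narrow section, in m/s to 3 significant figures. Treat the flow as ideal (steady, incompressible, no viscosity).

Along the level pipe P + ½ρv² is conserved, hence v₂² = v₁² + 2(P₁ − P₂)/ρ.
v₂ = √(1.94² + 2·378000/13600) = √(3.76 + 55.6) = 7.70 m/s.

v₂ = 7.70 m/s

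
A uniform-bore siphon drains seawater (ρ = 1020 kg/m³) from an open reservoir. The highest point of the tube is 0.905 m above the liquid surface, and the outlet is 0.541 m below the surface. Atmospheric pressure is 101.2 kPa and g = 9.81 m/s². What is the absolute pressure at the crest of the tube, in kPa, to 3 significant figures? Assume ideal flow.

Bernoulli surface→outlet gives ½v² = g·h_out, so v = √(2·9.81·0.541) = 3.26 m/s.
The bore is uniform, so the speed at the crest is the same v. Bernoulli surface→crest: P_atm = P_top + ½ρv² + ρg·h_top.
P_top = 101200 − ½·1020·3.26² − 1020·9.81·0.905 = 86700 Pa.

86.7 kPa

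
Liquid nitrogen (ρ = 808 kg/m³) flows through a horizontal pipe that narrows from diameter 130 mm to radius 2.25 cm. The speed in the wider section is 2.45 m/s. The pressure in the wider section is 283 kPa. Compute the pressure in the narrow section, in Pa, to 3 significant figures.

Mass conservation (A₁v₁ = A₂v₂) gives v₂ = 2.45 × 133/15.9 = 20.4 m/s.
With no height change, Bernoulli's equation is P₁ + ½ρv₁² = P₂ + ½ρv₂².
P₂ = P₁ − ½ρ(v₂² − v₁²) = 283000 − ½·808·(20.4² − 2.45²) = 283000 − 166000 = 117000 Pa.

117000 Pa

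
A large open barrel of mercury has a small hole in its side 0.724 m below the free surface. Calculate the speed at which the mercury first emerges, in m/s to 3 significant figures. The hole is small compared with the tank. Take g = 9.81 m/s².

v ≈ 3.77 m/s

Bernoulli from surface to hole (P equal, v_surface ≈ 0): v = √(2gh) = √(2×9.81×0.724) = 3.77 m/s.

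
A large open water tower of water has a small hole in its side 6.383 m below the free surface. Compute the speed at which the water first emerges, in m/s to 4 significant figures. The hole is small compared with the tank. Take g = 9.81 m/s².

Torricelli's result v = √(2gh) gives v = √(2·9.81·6.383) = 11.19 m/s.

v ≈ 11.19 m/s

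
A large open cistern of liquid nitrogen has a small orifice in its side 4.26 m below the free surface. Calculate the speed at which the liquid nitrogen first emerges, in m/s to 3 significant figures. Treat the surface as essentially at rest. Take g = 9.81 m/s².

v ≈ 9.14 m/s

With the surface at rest and both surface and jet at atmospheric pressure, Bernoulli gives ρg h = ½ρv², so v = √(2gh) = √(2·9.81·4.26) = 9.14 m/s.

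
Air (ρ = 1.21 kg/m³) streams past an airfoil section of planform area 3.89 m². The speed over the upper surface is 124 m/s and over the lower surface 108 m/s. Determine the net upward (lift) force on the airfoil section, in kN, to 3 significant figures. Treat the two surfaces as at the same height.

With equal heights on the two surfaces, Bernoulli gives P_lower − P_upper = ½ρ(v_upper² − v_lower²).
ΔP = ½·1.21·(124² − 108²) = 2250 Pa.
Lift = ΔP · A = 2250 × 3.89 = 8740 N.

F ≈ 8.74 kN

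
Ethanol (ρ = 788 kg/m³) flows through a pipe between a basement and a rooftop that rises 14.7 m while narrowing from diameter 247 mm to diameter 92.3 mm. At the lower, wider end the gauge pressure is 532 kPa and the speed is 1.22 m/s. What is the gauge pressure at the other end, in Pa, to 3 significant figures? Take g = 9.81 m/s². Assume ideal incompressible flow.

Continuity gives A₁v₁ = A₂v₂, so v₂ = (479 cm²)/(66.9 cm²) × 1.22 m/s = 8.74 m/s.
Bernoulli: P₁ + ½ρv₁² + ρg h₁ = P₂ + ½ρv₂² + ρg h₂, so P₂ = P₁ + ½ρ(v₁² − v₂²) − ρg(h₂ − h₁).
P₂ = 532000 + ½·788·(1.22² − 8.74²) − 788·9.81·(+14.7) = 532000 + (-29500) − (114000) = 389000 Pa.

P₂ ≈ 389000 Pa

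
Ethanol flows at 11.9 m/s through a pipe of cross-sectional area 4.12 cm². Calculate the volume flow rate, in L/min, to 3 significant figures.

Q = 294 L/min

Q = A·v = 0.000412 m² × 11.9 m/s = 0.00490 m³/s.
Converting: 0.00490 m³/s × 60000 = 294 L/min.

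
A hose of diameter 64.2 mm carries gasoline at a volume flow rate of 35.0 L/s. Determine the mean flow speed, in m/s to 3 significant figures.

v ≈ 10.8 m/s

Q = 35.0 L/s = 0.0350 m³/s.
v = Q/A = 0.0350 / 0.00324 = 10.8 m/s.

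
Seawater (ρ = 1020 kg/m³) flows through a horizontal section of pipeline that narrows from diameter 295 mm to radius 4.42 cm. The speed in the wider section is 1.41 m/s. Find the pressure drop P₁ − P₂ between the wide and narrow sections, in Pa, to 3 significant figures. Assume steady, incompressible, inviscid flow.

By continuity, v₂ = v₁·A₁/A₂ = 1.41·(683/61.4) = 15.7 m/s.
The pipe is horizontal, so Bernoulli reduces to P₁ + ½ρv₁² = P₂ + ½ρv₂².
P₁ − P₂ = ½·1020·(15.7² − 1.41²) = ½·1020·245 = 125000 Pa.

125000 Pa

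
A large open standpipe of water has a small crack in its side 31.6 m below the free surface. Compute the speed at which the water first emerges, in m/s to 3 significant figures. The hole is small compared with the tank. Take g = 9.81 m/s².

24.9 m/s

With the surface at rest and both surface and jet at atmospheric pressure, Bernoulli gives ρg h = ½ρv², so v = √(2gh) = √(2·9.81·31.6) = 24.9 m/s.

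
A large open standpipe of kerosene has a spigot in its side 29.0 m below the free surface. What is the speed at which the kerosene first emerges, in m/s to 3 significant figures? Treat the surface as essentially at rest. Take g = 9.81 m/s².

With the surface at rest and both surface and jet at atmospheric pressure, Bernoulli gives ρg h = ½ρv², so v = √(2gh) = √(2·9.81·29.0) = 23.9 m/s.

v ≈ 23.9 m/s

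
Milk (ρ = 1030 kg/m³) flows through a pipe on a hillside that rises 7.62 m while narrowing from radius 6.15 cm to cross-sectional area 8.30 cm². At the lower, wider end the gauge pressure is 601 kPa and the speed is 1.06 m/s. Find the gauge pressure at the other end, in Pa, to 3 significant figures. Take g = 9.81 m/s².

Mass conservation (A₁v₁ = A₂v₂) gives v₂ = 1.06 × 119/8.30 = 15.2 m/s.
Bernoulli: P₁ + ½ρv₁² + ρg h₁ = P₂ + ½ρv₂² + ρg h₂, so P₂ = P₁ + ½ρ(v₁² − v₂²) − ρg(h₂ − h₁).
P₂ = 601000 + ½·1030·(1.06² − 15.2²) − 1030·9.81·(+7.62) = 601000 + (-118000) − (77000) = 406000 Pa.

P₂ ≈ 406000 Pa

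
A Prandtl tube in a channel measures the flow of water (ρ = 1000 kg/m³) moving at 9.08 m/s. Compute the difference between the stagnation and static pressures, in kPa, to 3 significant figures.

At the stagnation point the flow is brought to rest, so Bernoulli gives P_stag − P_static = ½ρv².
ΔP = ½·1000·9.08² = 41200 Pa.

ΔP ≈ 41.2 kPa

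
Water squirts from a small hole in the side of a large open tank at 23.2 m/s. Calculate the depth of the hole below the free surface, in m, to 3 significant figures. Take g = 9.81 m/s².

Inverting v = √(2gh) gives h = v² / 2g.
h = 23.2²/(2·9.81) = 538/19.62 = 27.4 m.

h ≈ 27.4 m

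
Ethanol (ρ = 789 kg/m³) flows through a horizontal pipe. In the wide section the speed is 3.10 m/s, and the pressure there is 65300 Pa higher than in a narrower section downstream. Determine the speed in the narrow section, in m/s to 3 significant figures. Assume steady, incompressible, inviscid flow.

Along the level pipe P + ½ρv² is conserved, hence v₂² = v₁² + 2(P₁ − P₂)/ρ.
v₂ = √(3.10² + 2·65300/789) = √(9.61 + 166) = 13.2 m/s.

13.2 m/s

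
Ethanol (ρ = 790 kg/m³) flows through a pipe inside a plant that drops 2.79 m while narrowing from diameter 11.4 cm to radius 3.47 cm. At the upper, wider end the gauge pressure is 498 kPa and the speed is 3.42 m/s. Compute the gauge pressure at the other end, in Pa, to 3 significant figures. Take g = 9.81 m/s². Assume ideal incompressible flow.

Continuity gives A₁v₁ = A₂v₂, so v₂ = (102 cm²)/(37.8 cm²) × 3.42 m/s = 9.23 m/s.
Energy conservation along the streamline gives P₂ = P₁ − ½ρ(v₂² − v₁²) − ρg(h₂ − h₁).
P₂ = 498000 + ½·790·(3.42² − 9.23²) − 790·9.81·(−2.79) = 498000 + (-29000) − (-21600) = 491000 Pa.

491000 Pa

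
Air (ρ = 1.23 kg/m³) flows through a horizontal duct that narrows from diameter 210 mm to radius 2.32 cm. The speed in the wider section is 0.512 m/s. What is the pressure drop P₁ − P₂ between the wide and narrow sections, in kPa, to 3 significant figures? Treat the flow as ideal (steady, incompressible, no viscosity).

The volume flow rate is constant, so v₂ = (A₁/A₂)v₁ = (346/16.9)·0.512 = 10.5 m/s.
The pipe is horizontal, so Bernoulli reduces to P₁ + ½ρv₁² = P₂ + ½ρv₂².
P₁ − P₂ = ½·1.23·(10.5² − 0.512²) = ½·1.23·110 = 67.5 Pa.

ΔP ≈ 0.0675 kPa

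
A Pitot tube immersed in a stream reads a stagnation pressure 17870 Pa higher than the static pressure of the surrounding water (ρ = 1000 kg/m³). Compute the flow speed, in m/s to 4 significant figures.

The dynamic pressure equals the rise in static pressure at the stagnation point: ΔP = ½ρv².
v = √(2ΔP/ρ) = √(2·17870/1000) = 5.978 m/s.

v ≈ 5.978 m/s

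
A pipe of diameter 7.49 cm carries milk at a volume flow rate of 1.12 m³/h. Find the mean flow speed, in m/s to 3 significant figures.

0.0706 m/s

Q = 1.12 m³/h = 0.000311 m³/s.
v = Q/A = 0.000311 / 0.00441 = 0.0706 m/s.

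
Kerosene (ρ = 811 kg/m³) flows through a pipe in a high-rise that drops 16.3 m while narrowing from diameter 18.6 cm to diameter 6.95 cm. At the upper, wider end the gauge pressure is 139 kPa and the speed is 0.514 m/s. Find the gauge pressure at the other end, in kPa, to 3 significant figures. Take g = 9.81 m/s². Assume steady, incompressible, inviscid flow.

By continuity, v₂ = v₁·A₁/A₂ = 0.514·(272/37.9) = 3.68 m/s.
Bernoulli: P₁ + ½ρv₁² + ρg h₁ = P₂ + ½ρv₂² + ρg h₂, so P₂ = P₁ + ½ρ(v₁² − v₂²) − ρg(h₂ − h₁).
P₂ = 139000 + ½·811·(0.514² − 3.68²) − 811·9.81·(−16.3) = 139000 + (-5390) − (-130000) = 263000 Pa.

P₂ ≈ 263 kPa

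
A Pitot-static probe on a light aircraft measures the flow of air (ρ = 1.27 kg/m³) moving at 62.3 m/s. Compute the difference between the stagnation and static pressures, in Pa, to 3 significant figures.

At the stagnation point the flow is brought to rest, so Bernoulli gives P_stag − P_static = ½ρv².
ΔP = ½·1.27·62.3² = 2460 Pa.

ΔP ≈ 2460 Pa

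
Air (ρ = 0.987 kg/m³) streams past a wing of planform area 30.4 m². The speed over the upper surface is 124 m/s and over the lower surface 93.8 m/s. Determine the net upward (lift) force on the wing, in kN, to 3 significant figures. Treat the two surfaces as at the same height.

F ≈ 98.7 kN

With equal heights on the two surfaces, Bernoulli gives P_lower − P_upper = ½ρ(v_upper² − v_lower²).
ΔP = ½·0.987·(124² − 93.8²) = 3250 Pa.
Lift = ΔP · A = 3250 × 30.4 = 98700 N.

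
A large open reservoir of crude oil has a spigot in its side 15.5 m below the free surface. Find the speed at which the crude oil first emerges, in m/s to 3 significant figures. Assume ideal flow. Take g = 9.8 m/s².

Bernoulli from surface to hole (P equal, v_surface ≈ 0): v = √(2gh) = √(2×9.8×15.5) = 17.4 m/s.

v ≈ 17.4 m/s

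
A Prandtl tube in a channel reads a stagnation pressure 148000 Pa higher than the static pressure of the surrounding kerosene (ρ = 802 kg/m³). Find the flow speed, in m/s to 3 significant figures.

v ≈ 19.2 m/s

At the stagnation point the flow is brought to rest, so Bernoulli gives P_stag − P_static = ½ρv².
v = √(2ΔP/ρ) = √(2·148000/802) = 19.2 m/s.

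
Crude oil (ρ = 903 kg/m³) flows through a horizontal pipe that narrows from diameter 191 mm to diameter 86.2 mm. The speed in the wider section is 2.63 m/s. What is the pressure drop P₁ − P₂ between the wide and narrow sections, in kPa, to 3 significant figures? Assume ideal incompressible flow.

By continuity, v₂ = v₁·A₁/A₂ = 2.63·(287/58.4) = 12.9 m/s.
Bernoulli (h₁ = h₂): P₁ − P₂ = ½ρ(v₂² − v₁²).
P₁ − P₂ = ½·903·(12.9² − 2.63²) = ½·903·160 = 72200 Pa.

ΔP ≈ 72.2 kPa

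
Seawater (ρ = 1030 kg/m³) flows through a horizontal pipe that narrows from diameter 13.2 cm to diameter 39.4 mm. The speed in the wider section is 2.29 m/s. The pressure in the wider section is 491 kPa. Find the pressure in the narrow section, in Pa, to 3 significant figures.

153000 Pa

By continuity, v₂ = v₁·A₁/A₂ = 2.29·(137/12.2) = 25.7 m/s.
The pipe is horizontal, so Bernoulli reduces to P₁ + ½ρv₁² = P₂ + ½ρv₂².
P₂ = P₁ − ½ρ(v₂² − v₁²) = 491000 − ½·1030·(25.7² − 2.29²) = 491000 − 338000 = 153000 Pa.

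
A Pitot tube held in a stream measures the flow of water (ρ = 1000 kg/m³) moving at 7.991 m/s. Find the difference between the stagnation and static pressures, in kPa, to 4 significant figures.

ΔP ≈ 31.93 kPa

The dynamic pressure equals the rise in static pressure at the stagnation point: ΔP = ½ρv².
ΔP = ½·1000·7.991² = 31930 Pa.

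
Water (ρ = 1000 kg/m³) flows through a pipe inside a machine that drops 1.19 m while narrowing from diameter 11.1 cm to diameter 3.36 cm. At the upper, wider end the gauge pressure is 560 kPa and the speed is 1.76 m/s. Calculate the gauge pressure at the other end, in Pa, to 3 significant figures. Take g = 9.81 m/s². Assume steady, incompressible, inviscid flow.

Continuity gives A₁v₁ = A₂v₂, so v₂ = (96.8 cm²)/(8.87 cm²) × 1.76 m/s = 19.2 m/s.
Applying Bernoulli between the two ends and solving for P₂: P₂ = P₁ + ½ρ(v₁² − v₂²) − ρgΔh.
P₂ = 560000 + ½·1000·(1.76² − 19.2²) − 1000·9.81·(−1.19) = 560000 + (-183000) − (-11700) = 389000 Pa.

P₂ ≈ 389000 Pa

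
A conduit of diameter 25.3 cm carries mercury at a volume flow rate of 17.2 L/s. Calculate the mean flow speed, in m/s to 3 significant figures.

v ≈ 0.342 m/s

Q = 17.2 L/s = 0.0172 m³/s.
v = Q/A = 0.0172 / 0.0503 = 0.342 m/s.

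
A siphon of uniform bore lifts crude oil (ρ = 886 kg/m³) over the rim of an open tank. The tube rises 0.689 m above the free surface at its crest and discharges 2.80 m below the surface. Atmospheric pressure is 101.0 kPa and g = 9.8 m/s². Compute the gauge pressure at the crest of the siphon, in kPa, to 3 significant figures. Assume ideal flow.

-30.3 kPa

Bernoulli surface→outlet gives ½v² = g·h_out, so v = √(2·9.8·2.80) = 7.41 m/s.
The bore is uniform, so the speed at the crest is the same v. Bernoulli surface→crest: P_atm = P_top + ½ρv² + ρg·h_top.
P_top = 101000 − ½·886·7.41² − 886·9.8·0.689 = 70700 Pa. So P_gauge = P_top − P_atm = -30300 Pa.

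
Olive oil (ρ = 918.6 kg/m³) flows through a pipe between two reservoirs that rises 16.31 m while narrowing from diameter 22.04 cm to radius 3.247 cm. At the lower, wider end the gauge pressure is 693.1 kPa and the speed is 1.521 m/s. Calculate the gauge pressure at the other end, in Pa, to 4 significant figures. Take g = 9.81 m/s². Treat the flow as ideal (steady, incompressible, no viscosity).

The volume flow rate is constant, so v₂ = (A₁/A₂)v₁ = (381.5/33.12)·1.521 = 17.52 m/s.
Bernoulli: P₁ + ½ρv₁² + ρg h₁ = P₂ + ½ρv₂² + ρg h₂, so P₂ = P₁ + ½ρ(v₁² − v₂²) − ρg(h₂ − h₁).
P₂ = 693100 + ½·918.6·(1.521² − 17.52²) − 918.6·9.81·(+16.31) = 693100 + (-139900) − (147000) = 406200 Pa.

P₂ ≈ 406200 Pa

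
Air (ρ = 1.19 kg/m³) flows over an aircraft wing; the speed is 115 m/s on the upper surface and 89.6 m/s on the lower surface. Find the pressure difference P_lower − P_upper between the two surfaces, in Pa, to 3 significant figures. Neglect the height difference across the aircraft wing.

ΔP = 3090 Pa

Bernoulli (same height): P_lower − P_upper = ½ρ(v_upper² − v_lower²).
ΔP = ½·1.19·(115² − 89.6²) = 3090 Pa.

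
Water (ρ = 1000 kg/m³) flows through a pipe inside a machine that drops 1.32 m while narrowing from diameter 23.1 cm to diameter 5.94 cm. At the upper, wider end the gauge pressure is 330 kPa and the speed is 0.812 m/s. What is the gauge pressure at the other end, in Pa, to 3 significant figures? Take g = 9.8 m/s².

P₂ = 268000 Pa

By continuity, v₂ = v₁·A₁/A₂ = 0.812·(419/27.7) = 12.3 m/s.
Bernoulli: P₁ + ½ρv₁² + ρg h₁ = P₂ + ½ρv₂² + ρg h₂, so P₂ = P₁ + ½ρ(v₁² − v₂²) − ρg(h₂ − h₁).
P₂ = 330000 + ½·1000·(0.812² − 12.3²) − 1000·9.8·(−1.32) = 330000 + (-75100) − (-12900) = 268000 Pa.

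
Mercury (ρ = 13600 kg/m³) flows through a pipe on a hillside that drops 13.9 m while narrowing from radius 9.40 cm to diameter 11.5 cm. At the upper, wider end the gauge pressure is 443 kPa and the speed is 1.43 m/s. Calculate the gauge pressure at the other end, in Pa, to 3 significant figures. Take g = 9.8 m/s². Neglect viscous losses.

P₂ ≈ 2210000 Pa

The volume flow rate is constant, so v₂ = (A₁/A₂)v₁ = (278/104)·1.43 = 3.82 m/s.
Applying Bernoulli between the two ends and solving for P₂: P₂ = P₁ + ½ρ(v₁² − v₂²) − ρgΔh.
P₂ = 443000 + ½·13600·(1.43² − 3.82²) − 13600·9.8·(−13.9) = 443000 + (-85400) − (-1850000) = 2210000 Pa.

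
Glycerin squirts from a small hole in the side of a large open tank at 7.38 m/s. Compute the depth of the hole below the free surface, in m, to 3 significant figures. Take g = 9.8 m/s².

h = 2.78 m

For a small hole in a large open tank, ½v² = gh, giving h = v²/(2g).
h = 7.38²/(2·9.8) = 54.5/19.60 = 2.78 m.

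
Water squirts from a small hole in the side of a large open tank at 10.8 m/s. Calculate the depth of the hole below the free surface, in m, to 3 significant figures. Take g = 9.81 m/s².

Torricelli: v = √(2gh), so h = v²/(2g).
h = 10.8²/(2·9.81) = 117/19.62 = 5.94 m.

5.94 m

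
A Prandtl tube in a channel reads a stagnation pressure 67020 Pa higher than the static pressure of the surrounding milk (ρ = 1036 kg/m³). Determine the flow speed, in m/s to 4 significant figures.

v ≈ 11.37 m/s

At the stagnation point the flow is brought to rest, so Bernoulli gives P_stag − P_static = ½ρv².
v = √(2ΔP/ρ) = √(2·67020/1036) = 11.37 m/s.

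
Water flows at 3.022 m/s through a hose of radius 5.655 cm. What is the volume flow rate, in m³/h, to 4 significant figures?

Q ≈ 109.3 m³/h

Q = A·v = 0.01005 m² × 3.022 m/s = 0.03036 m³/s.
Converting: 0.03036 m³/s × 3600 = 109.3 m³/h.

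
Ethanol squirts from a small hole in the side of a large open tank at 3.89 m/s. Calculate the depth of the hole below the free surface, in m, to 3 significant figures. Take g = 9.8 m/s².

Torricelli: v = √(2gh), so h = v²/(2g).
h = 3.89²/(2·9.8) = 15.1/19.60 = 0.772 m.

0.772 m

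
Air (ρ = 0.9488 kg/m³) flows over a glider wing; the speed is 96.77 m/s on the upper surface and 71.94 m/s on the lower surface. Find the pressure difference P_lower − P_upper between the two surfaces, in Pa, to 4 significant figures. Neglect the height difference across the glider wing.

ΔP ≈ 1987 Pa

With negligible Δh, P + ½ρv² is constant, so P_low − P_up = ½ρ(v_up² − v_low²).
ΔP = ½·0.9488·(96.77² − 71.94²) = 1987 Pa.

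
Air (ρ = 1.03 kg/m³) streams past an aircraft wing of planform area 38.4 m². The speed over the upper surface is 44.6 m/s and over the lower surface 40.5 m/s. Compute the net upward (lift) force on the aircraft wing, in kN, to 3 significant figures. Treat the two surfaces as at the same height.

With equal heights on the two surfaces, Bernoulli gives P_lower − P_upper = ½ρ(v_upper² − v_lower²).
ΔP = ½·1.03·(44.6² − 40.5²) = 180 Pa.
Lift = ΔP · A = 180 × 38.4 = 6900 N.

F = 6.90 kN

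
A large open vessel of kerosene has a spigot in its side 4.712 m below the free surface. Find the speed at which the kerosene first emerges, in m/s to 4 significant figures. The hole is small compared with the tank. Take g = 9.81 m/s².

v ≈ 9.615 m/s

With the surface at rest and both surface and jet at atmospheric pressure, Bernoulli gives ρg h = ½ρv², so v = √(2gh) = √(2·9.81·4.712) = 9.615 m/s.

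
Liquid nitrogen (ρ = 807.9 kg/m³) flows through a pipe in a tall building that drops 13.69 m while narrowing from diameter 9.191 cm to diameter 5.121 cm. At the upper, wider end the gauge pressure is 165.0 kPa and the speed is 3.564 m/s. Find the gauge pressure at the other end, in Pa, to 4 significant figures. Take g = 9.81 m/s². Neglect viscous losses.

P₂ ≈ 225400 Pa

Mass conservation (A₁v₁ = A₂v₂) gives v₂ = 3.564 × 66.35/20.60 = 11.48 m/s.
Energy conservation along the streamline gives P₂ = P₁ − ½ρ(v₂² − v₁²) − ρg(h₂ − h₁).
P₂ = 165000 + ½·807.9·(3.564² − 11.48²) − 807.9·9.81·(−13.69) = 165000 + (-48110) − (-108500) = 225400 Pa.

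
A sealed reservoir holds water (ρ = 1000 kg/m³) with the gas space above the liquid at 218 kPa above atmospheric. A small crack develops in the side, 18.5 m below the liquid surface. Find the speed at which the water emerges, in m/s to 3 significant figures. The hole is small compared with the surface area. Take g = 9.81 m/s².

28.3 m/s

Take point 1 at the surface (v₁ ≈ 0) and point 2 at the hole (at atmospheric pressure). Bernoulli: P₁ + ρg h = P_atm + ½ρv₂².
With P₁ − P_atm = 218000 Pa, v₂ = √(2gh + 2ΔP/ρ) = √(2·9.81·18.5 + 2·218000/1000) = 28.3 m/s.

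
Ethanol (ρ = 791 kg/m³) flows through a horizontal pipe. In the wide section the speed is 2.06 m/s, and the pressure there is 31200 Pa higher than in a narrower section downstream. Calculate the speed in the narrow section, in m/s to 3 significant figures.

v₂ ≈ 9.12 m/s

With h₁ = h₂, rearranging Bernoulli gives v₂ = √(v₁² + 2ΔP/ρ).
v₂ = √(2.06² + 2·31200/791) = √(4.24 + 78.9) = 9.12 m/s.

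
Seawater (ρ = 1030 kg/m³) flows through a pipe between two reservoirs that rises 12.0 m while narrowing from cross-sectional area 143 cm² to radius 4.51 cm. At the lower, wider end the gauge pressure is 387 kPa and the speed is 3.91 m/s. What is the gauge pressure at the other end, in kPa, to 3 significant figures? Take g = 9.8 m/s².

234 kPa

The volume flow rate is constant, so v₂ = (A₁/A₂)v₁ = (143/63.9)·3.91 = 8.75 m/s.
Energy conservation along the streamline gives P₂ = P₁ − ½ρ(v₂² − v₁²) − ρg(h₂ − h₁).
P₂ = 387000 + ½·1030·(3.91² − 8.75²) − 1030·9.8·(+12.0) = 387000 + (-31600) − (121000) = 234000 Pa.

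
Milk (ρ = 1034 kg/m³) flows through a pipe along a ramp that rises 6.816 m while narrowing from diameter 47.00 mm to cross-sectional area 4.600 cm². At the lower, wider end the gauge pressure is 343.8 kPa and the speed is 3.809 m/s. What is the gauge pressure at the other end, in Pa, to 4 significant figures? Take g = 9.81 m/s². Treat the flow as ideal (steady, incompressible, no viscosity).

By continuity, v₂ = v₁·A₁/A₂ = 3.809·(17.35/4.600) = 14.37 m/s.
Bernoulli: P₁ + ½ρv₁² + ρg h₁ = P₂ + ½ρv₂² + ρg h₂, so P₂ = P₁ + ½ρ(v₁² − v₂²) − ρg(h₂ − h₁).
P₂ = 343800 + ½·1034·(3.809² − 14.37²) − 1034·9.81·(+6.816) = 343800 + (-99200) − (69140) = 175500 Pa.

P₂ = 175500 Pa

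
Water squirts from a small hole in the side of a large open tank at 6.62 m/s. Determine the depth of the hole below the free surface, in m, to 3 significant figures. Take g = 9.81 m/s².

For a small hole in a large open tank, ½v² = gh, giving h = v²/(2g).
h = 6.62²/(2·9.81) = 43.8/19.62 = 2.23 m.

h ≈ 2.23 m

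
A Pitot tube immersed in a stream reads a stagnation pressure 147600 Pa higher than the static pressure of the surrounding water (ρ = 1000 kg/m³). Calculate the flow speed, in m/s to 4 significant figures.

v ≈ 17.18 m/s

At the stagnation point the flow is brought to rest, so Bernoulli gives P_stag − P_static = ½ρv².
v = √(2ΔP/ρ) = √(2·147600/1000) = 17.18 m/s.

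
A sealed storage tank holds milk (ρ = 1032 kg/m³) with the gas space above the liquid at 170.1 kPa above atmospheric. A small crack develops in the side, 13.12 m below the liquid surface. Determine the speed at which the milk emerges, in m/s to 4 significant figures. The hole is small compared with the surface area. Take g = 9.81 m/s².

Take point 1 at the surface (v₁ ≈ 0) and point 2 at the hole (at atmospheric pressure). Bernoulli: P₁ + ρg h = P_atm + ½ρv₂².
With P₁ − P_atm = 170100 Pa, v₂ = √(2gh + 2ΔP/ρ) = √(2·9.81·13.12 + 2·170100/1032) = 24.23 m/s.

v ≈ 24.23 m/s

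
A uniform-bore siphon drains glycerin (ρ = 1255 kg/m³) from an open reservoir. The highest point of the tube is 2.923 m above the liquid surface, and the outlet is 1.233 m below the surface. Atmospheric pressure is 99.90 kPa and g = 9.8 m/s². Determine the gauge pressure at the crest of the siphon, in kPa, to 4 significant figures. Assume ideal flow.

P_gauge ≈ -51.11 kPa

The outlet speed comes from Torricelli: v = √(2g·1.233) = 4.916 m/s.
With constant cross-section the crest speed equals v; applying Bernoulli from the surface up to the crest, P_top = P_atm − ½ρv² − ρg·h_top.
P_top = 99900 − ½·1255·4.916² − 1255·9.8·2.923 = 48790 Pa. So P_gauge = P_top − P_atm = -51110 Pa.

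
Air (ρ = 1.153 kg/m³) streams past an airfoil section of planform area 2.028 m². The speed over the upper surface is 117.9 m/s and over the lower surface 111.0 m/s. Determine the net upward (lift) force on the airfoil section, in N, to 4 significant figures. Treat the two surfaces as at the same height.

F ≈ 1847 N

With equal heights on the two surfaces, Bernoulli gives P_lower − P_upper = ½ρ(v_upper² − v_lower²).
ΔP = ½·1.153·(117.9² − 111.0²) = 910.5 Pa.
Lift = ΔP · A = 910.5 × 2.028 = 1847 N.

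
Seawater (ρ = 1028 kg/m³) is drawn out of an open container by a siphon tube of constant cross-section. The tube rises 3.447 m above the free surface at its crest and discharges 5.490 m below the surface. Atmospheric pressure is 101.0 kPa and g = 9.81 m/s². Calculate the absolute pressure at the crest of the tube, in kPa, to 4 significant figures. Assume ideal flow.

From the surface to the outlet (both open to atmosphere, surface at rest): v = √(2g·h_out) = √(2·9.81·5.490) = 10.38 m/s.
The bore is uniform, so the speed at the crest is the same v. Bernoulli surface→crest: P_atm = P_top + ½ρv² + ρg·h_top.
P_top = 101000 − ½·1028·10.38² − 1028·9.81·3.447 = 10870 Pa.

P_top ≈ 10.87 kPa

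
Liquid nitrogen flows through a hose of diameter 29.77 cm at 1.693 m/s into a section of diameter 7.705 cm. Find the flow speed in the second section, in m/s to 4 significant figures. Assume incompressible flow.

Continuity gives A₁v₁ = A₂v₂, so v₂ = (696.1 cm²)/(46.63 cm²) × 1.693 m/s = 25.27 m/s.

v₂ = 25.27 m/s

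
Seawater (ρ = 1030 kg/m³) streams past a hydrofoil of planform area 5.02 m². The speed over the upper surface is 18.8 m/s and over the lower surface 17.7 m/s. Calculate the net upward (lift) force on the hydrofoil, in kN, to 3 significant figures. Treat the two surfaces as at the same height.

F ≈ 104 kN

From P + ½ρv² = const at equal height, P_low − P_up = ½ρ(v_up² − v_low²).
ΔP = ½·1030·(18.8² − 17.7²) = 20700 Pa.
Lift = ΔP · A = 20700 × 5.02 = 104000 N.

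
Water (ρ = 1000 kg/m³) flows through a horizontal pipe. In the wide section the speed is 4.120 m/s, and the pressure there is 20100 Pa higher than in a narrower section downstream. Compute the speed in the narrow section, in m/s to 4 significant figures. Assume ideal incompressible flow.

v₂ ≈ 7.561 m/s

Horizontal Bernoulli: P₁ + ½ρv₁² = P₂ + ½ρv₂², so v₂² = v₁² + 2(P₁ − P₂)/ρ.
v₂ = √(4.120² + 2·20100/1000) = √(16.97 + 40.20) = 7.561 m/s.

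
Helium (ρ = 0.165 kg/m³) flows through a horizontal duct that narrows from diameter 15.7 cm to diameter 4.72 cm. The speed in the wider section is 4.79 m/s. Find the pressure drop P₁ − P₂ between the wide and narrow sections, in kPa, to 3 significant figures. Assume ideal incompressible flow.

0.230 kPa

The volume flow rate is constant, so v₂ = (A₁/A₂)v₁ = (194/17.5)·4.79 = 53.0 m/s.
The pipe is horizontal, so Bernoulli reduces to P₁ + ½ρv₁² = P₂ + ½ρv₂².
P₁ − P₂ = ½·0.165·(53.0² − 4.79²) = ½·0.165·2790 = 230 Pa.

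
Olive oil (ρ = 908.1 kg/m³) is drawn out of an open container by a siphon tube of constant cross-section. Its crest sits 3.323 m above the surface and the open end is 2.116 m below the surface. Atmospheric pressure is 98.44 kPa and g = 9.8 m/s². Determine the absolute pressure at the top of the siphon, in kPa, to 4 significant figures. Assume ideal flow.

The outlet speed comes from Torricelli: v = √(2g·2.116) = 6.440 m/s.
With constant cross-section the crest speed equals v; applying Bernoulli from the surface up to the crest, P_top = P_atm − ½ρv² − ρg·h_top.
P_top = 98440 − ½·908.1·6.440² − 908.1·9.8·3.323 = 50040 Pa.

50.04 kPa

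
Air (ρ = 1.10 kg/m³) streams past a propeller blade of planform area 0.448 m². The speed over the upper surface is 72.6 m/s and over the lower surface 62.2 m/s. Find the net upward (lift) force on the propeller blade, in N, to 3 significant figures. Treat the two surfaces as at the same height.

F ≈ 345 N

From P + ½ρv² = const at equal height, P_low − P_up = ½ρ(v_up² − v_low²).
ΔP = ½·1.10·(72.6² − 62.2²) = 771 Pa.
Lift = ΔP · A = 771 × 0.448 = 345 N.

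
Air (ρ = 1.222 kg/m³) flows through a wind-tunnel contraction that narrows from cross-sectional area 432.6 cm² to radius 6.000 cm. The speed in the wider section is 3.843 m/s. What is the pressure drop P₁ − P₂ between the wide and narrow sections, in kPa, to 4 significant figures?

ΔP ≈ 0.1230 kPa

The volume flow rate is constant, so v₂ = (A₁/A₂)v₁ = (432.6/113.1)·3.843 = 14.70 m/s.
Bernoulli (h₁ = h₂): P₁ − P₂ = ½ρ(v₂² − v₁²).
P₁ − P₂ = ½·1.222·(14.70² − 3.843²) = ½·1.222·201.3 = 123.0 Pa.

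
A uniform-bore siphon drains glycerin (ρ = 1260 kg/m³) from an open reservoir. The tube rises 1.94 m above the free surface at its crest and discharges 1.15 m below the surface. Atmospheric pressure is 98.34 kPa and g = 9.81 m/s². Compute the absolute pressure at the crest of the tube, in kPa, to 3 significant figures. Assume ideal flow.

From the surface to the outlet (both open to atmosphere, surface at rest): v = √(2g·h_out) = √(2·9.81·1.15) = 4.75 m/s.
The bore is uniform, so the speed at the crest is the same v. Bernoulli surface→crest: P_atm = P_top + ½ρv² + ρg·h_top.
P_top = 98340 − ½·1260·4.75² − 1260·9.81·1.94 = 60100 Pa.

P_top ≈ 60.1 kPa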